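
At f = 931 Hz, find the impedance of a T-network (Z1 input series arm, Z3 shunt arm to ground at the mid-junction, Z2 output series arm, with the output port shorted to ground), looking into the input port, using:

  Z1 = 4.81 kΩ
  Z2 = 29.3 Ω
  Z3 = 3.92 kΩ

Step 1 — Angular frequency: ω = 2π·f = 2π·931 = 5850 rad/s.
Step 2 — Component impedances:
  Z1: Z = R = 4810 Ω
  Z2: Z = R = 29.3 Ω
  Z3: Z = R = 3920 Ω
Step 3 — With the output port shorted to ground, the output series arm Z2 runs from the junction to ground; the shunt arm Z3 also runs from the junction to ground. They appear in parallel: Z3 || Z2 = 29.08 Ω.
Step 4 — Series with input arm Z1: Z_in = Z1 + (Z3 || Z2) = 4839 Ω = 4839∠0.0° Ω.

Z = 4839 Ω = 4839∠0.0° Ω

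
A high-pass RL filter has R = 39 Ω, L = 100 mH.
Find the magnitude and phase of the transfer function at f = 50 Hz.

Step 1 — Angular frequency: ω = 2π·50 = 314.2 rad/s.
Step 2 — Transfer function: H(jω) = jωL/(R + jωL).
Step 3 — Numerator jωL = j·31.42; denominator R + jωL = 39 + j31.42.
Step 4 — H = 0.3935 + j0.4885.
Step 5 — Magnitude: |H| = 0.6273 (-4.1 dB); phase: φ = 51.1°.

|H| = 0.6273 (-4.1 dB), φ = 51.1°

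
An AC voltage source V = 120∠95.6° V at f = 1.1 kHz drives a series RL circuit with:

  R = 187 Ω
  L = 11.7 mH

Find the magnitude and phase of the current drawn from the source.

Step 1 — Angular frequency: ω = 2π·f = 2π·1100 = 6912 rad/s.
Step 2 — Component impedances:
  R: Z = R = 187 Ω
  L: Z = jωL = j·6912·0.0117 = 0 + j80.86 Ω
Step 3 — Series combination: Z_total = R + L = 187 + j80.86 Ω = 203.7∠23.4° Ω.
Step 4 — Source phasor: V = 120∠95.6° V = -11.71 + j119.4 V.
Step 5 — Ohm's law: I = V / Z_total = (-11.71 + j119.4) / (187 + j80.86) = 0.1799 + j0.5609 A.
Step 6 — Convert to polar: |I| = 0.589 A, ∠I = 72.2°.

I = 0.589∠72.2° A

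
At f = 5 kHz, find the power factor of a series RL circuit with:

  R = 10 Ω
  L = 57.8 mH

Step 1 — Angular frequency: ω = 2π·f = 2π·5000 = 3.142e+04 rad/s.
Step 2 — Component impedances:
  R: Z = R = 10 Ω
  L: Z = jωL = j·3.142e+04·0.0578 = 0 + j1816 Ω
Step 3 — Series combination: Z_total = R + L = 10 + j1816 Ω = 1816∠89.7° Ω.
Step 4 — Power factor: PF = cos(φ) = Re(Z)/|Z| = 10/1816 = 0.005507.
Step 5 — Type: Im(Z) = 1816 ⇒ lagging (phase φ = 89.7°).

PF = 0.005507 (lagging, φ = 89.7°)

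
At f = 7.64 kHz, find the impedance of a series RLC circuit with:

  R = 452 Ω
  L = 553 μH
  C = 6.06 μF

Step 1 — Angular frequency: ω = 2π·f = 2π·7640 = 4.8e+04 rad/s.
Step 2 — Component impedances:
  R: Z = R = 452 Ω
  L: Z = jωL = j·4.8e+04·0.000553 = 0 + j26.55 Ω
  C: Z = 1/(jωC) = -j/(ω·C) = 0 - j3.438 Ω
Step 3 — Series combination: Z_total = R + L + C = 452 + j23.11 Ω = 452.6∠2.9° Ω.

Z = 452 + j23.11 Ω = 452.6∠2.9° Ω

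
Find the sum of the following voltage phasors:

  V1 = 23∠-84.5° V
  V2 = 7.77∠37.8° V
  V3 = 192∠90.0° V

Step 1 — Convert each phasor to rectangular form:
  V1 = 23·(cos(-84.5°) + j·sin(-84.5°)) = 2.204 - j22.89 V
  V2 = 7.77·(cos(37.8°) + j·sin(37.8°)) = 6.14 + j4.762 V
  V3 = 192·(cos(90.0°) + j·sin(90.0°)) = 0 + j192 V
Step 2 — Sum components: V_total = 8.344 + j173.9 V.
Step 3 — Convert to polar: |V_total| = 174.1 V, ∠V_total = 87.3°.

V_total = 174.1∠87.3° V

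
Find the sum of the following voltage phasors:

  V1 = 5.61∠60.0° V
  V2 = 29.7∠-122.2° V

Step 1 — Convert each phasor to rectangular form:
  V1 = 5.61·(cos(60.0°) + j·sin(60.0°)) = 2.805 + j4.858 V
  V2 = 29.7·(cos(-122.2°) + j·sin(-122.2°)) = -15.83 - j25.13 V
Step 2 — Sum components: V_total = -13.02 - j20.27 V.
Step 3 — Convert to polar: |V_total| = 24.1 V, ∠V_total = -122.7°.

V_total = 24.1∠-122.7° V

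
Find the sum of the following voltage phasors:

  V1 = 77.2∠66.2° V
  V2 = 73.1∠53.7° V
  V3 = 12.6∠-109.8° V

Step 1 — Convert each phasor to rectangular form:
  V1 = 77.2·(cos(66.2°) + j·sin(66.2°)) = 31.15 + j70.63 V
  V2 = 73.1·(cos(53.7°) + j·sin(53.7°)) = 43.28 + j58.91 V
  V3 = 12.6·(cos(-109.8°) + j·sin(-109.8°)) = -4.268 - j11.86 V
Step 2 — Sum components: V_total = 70.16 + j117.7 V.
Step 3 — Convert to polar: |V_total| = 137 V, ∠V_total = 59.2°.

V_total = 137∠59.2° V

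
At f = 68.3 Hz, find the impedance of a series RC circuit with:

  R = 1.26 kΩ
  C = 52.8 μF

Step 1 — Angular frequency: ω = 2π·f = 2π·68.3 = 429.1 rad/s.
Step 2 — Component impedances:
  R: Z = R = 1260 Ω
  C: Z = 1/(jωC) = -j/(ω·C) = 0 - j44.13 Ω
Step 3 — Series combination: Z_total = R + C = 1260 - j44.13 Ω = 1261∠-2.0° Ω.

Z = 1260 - j44.13 Ω = 1261∠-2.0° Ω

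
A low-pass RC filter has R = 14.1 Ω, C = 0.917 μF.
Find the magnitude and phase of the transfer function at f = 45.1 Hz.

Step 1 — Angular frequency: ω = 2π·45.1 = 283.4 rad/s.
Step 2 — Transfer function: H(jω) = 1/(1 + jωRC).
Step 3 — Denominator: 1 + jωRC = 1 + j·283.4·14.1·9.17e-07 = 1 + j0.003664.
Step 4 — H = 1 - j0.003664.
Step 5 — Magnitude: |H| = 1 (-0.0 dB); phase: φ = -0.2°.

|H| = 1 (-0.0 dB), φ = -0.2°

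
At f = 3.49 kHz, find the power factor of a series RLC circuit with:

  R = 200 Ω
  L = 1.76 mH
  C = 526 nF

Step 1 — Angular frequency: ω = 2π·f = 2π·3490 = 2.193e+04 rad/s.
Step 2 — Component impedances:
  R: Z = R = 200 Ω
  L: Z = jωL = j·2.193e+04·0.00176 = 0 + j38.59 Ω
  C: Z = 1/(jωC) = -j/(ω·C) = 0 - j86.7 Ω
Step 3 — Series combination: Z_total = R + L + C = 200 - j48.1 Ω = 205.7∠-13.5° Ω.
Step 4 — Power factor: PF = cos(φ) = Re(Z)/|Z| = 200/205.7 = 0.9723.
Step 5 — Type: Im(Z) = -48.1 ⇒ leading (phase φ = -13.5°).

PF = 0.9723 (leading, φ = -13.5°)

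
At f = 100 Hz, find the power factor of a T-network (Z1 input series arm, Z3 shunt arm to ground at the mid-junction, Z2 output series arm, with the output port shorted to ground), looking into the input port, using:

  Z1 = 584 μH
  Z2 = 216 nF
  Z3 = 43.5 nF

Step 1 — Angular frequency: ω = 2π·f = 2π·100 = 628.3 rad/s.
Step 2 — Component impedances:
  Z1: Z = jωL = j·628.3·0.000584 = 0 + j0.3669 Ω
  Z2: Z = 1/(jωC) = -j/(ω·C) = 0 - j7368 Ω
  Z3: Z = 1/(jωC) = -j/(ω·C) = 0 - j3.659e+04 Ω
Step 3 — With the output port shorted to ground, the output series arm Z2 runs from the junction to ground; the shunt arm Z3 also runs from the junction to ground. They appear in parallel: Z3 || Z2 = 0 - j6133 Ω.
Step 4 — Series with input arm Z1: Z_in = Z1 + (Z3 || Z2) = 0 - j6133 Ω = 6133∠-90.0° Ω.
Step 5 — Power factor: PF = cos(φ) = Re(Z)/|Z| = 0/6133 = 0.
Step 6 — Type: Im(Z) = -6133 ⇒ leading (phase φ = -90.0°).

PF = 0 (leading, φ = -90.0°)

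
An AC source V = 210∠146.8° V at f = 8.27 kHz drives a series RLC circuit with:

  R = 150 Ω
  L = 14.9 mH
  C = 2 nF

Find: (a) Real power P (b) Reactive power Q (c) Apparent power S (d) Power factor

Step 1 — Angular frequency: ω = 2π·f = 2π·8270 = 5.196e+04 rad/s.
Step 2 — Component impedances:
  R: Z = R = 150 Ω
  L: Z = jωL = j·5.196e+04·0.0149 = 0 + j774.2 Ω
  C: Z = 1/(jωC) = -j/(ω·C) = 0 - j9622 Ω
Step 3 — Series combination: Z_total = R + L + C = 150 - j8848 Ω = 8849∠-89.0° Ω.
Step 4 — Source phasor: V = 210∠146.8° V = -175.7 + j115 V.
Step 5 — Current: I = V / Z = -0.01333 - j0.01963 A = 0.02373∠-124.2° A.
Step 6 — Complex power: S = V·I* = 0.08447 - j4.983 VA.
Step 7 — Real power: P = Re(S) = 0.08447 W.
Step 8 — Reactive power: Q = Im(S) = -4.983 VAR.
Step 9 — Apparent power: |S| = 4.983 VA.
Step 10 — Power factor: PF = P/|S| = 0.01695 (leading).

(a) P = 0.08447 W  (b) Q = -4.983 VAR  (c) S = 4.983 VA  (d) PF = 0.01695 (leading)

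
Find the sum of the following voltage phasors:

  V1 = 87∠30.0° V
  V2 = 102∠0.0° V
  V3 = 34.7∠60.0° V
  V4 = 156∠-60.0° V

Step 1 — Convert each phasor to rectangular form:
  V1 = 87·(cos(30.0°) + j·sin(30.0°)) = 75.34 + j43.5 V
  V2 = 102·(cos(0.0°) + j·sin(0.0°)) = 102 V
  V3 = 34.7·(cos(60.0°) + j·sin(60.0°)) = 17.35 + j30.05 V
  V4 = 156·(cos(-60.0°) + j·sin(-60.0°)) = 78 - j135.1 V
Step 2 — Sum components: V_total = 272.7 - j61.55 V.
Step 3 — Convert to polar: |V_total| = 279.6 V, ∠V_total = -12.7°.

V_total = 279.6∠-12.7° V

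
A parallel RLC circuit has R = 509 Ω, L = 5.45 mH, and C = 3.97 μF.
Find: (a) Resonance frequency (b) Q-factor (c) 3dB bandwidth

Step 1 — Resonance: ω₀ = 1/√(LC) = 1/√(0.00545·3.97e-06) = 6798 rad/s.
Step 2 — f₀ = ω₀/(2π) = 1082 Hz.
Step 3 — Parallel Q: Q = R/(ω₀L) = 509/(6798·0.00545) = 13.74.
Step 4 — Bandwidth: Δω = ω₀/Q = 494.9 rad/s; BW = Δω/(2π) = 78.76 Hz.

(a) f₀ = 1082 Hz  (b) Q = 13.74  (c) BW = 78.76 Hz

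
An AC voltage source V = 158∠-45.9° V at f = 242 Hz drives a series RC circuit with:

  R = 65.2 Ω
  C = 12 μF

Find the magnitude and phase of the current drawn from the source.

Step 1 — Angular frequency: ω = 2π·f = 2π·242 = 1521 rad/s.
Step 2 — Component impedances:
  R: Z = R = 65.2 Ω
  C: Z = 1/(jωC) = -j/(ω·C) = 0 - j54.81 Ω
Step 3 — Series combination: Z_total = R + C = 65.2 - j54.81 Ω = 85.17∠-40.0° Ω.
Step 4 — Source phasor: V = 158∠-45.9° V = 110 - j113.5 V.
Step 5 — Ohm's law: I = V / Z_total = (110 - j113.5) / (65.2 - j54.81) = 1.845 - j0.1891 A.
Step 6 — Convert to polar: |I| = 1.855 A, ∠I = -5.9°.

I = 1.855∠-5.9° A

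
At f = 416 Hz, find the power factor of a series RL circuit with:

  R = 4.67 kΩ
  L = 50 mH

Step 1 — Angular frequency: ω = 2π·f = 2π·416 = 2614 rad/s.
Step 2 — Component impedances:
  R: Z = R = 4670 Ω
  L: Z = jωL = j·2614·0.05 = 0 + j130.7 Ω
Step 3 — Series combination: Z_total = R + L = 4670 + j130.7 Ω = 4672∠1.6° Ω.
Step 4 — Power factor: PF = cos(φ) = Re(Z)/|Z| = 4670/4672 = 0.9996.
Step 5 — Type: Im(Z) = 130.7 ⇒ lagging (phase φ = 1.6°).

PF = 0.9996 (lagging, φ = 1.6°)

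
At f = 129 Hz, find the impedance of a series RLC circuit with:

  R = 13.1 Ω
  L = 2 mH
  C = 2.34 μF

Step 1 — Angular frequency: ω = 2π·f = 2π·129 = 810.5 rad/s.
Step 2 — Component impedances:
  R: Z = R = 13.1 Ω
  L: Z = jωL = j·810.5·0.002 = 0 + j1.621 Ω
  C: Z = 1/(jωC) = -j/(ω·C) = 0 - j527.2 Ω
Step 3 — Series combination: Z_total = R + L + C = 13.1 - j525.6 Ω = 525.8∠-88.6° Ω.

Z = 13.1 - j525.6 Ω = 525.8∠-88.6° Ω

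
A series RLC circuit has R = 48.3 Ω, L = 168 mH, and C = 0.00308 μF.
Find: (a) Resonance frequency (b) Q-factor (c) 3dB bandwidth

Step 1 — Resonance condition Im(Z)=0 gives ω₀ = 1/√(LC).
Step 2 — ω₀ = 1/√(0.168·3.08e-09) = 4.396e+04 rad/s.
Step 3 — f₀ = ω₀/(2π) = 6997 Hz.
Step 4 — Series Q: Q = ω₀L/R = 4.396e+04·0.168/48.3 = 152.9.
Step 5 — 3dB bandwidth: Δω = ω₀/Q = 287.5 rad/s; BW = Δω/(2π) = 45.76 Hz.

(a) f₀ = 6997 Hz  (b) Q = 152.9  (c) BW = 45.76 Hz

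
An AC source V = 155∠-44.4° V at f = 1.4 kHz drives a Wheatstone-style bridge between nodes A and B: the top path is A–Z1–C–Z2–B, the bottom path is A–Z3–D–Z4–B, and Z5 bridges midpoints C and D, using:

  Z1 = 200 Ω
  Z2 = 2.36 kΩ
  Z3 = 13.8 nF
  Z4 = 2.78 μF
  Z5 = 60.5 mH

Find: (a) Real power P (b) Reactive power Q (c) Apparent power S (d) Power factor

Step 1 — Angular frequency: ω = 2π·f = 2π·1400 = 8796 rad/s.
Step 2 — Component impedances:
  Z1: Z = R = 200 Ω
  Z2: Z = R = 2360 Ω
  Z3: Z = 1/(jωC) = -j/(ω·C) = 0 - j8238 Ω
  Z4: Z = 1/(jωC) = -j/(ω·C) = 0 - j40.89 Ω
  Z5: Z = jωL = j·8796·0.0605 = 0 + j532.2 Ω
Step 3 — Bridge requires nodal analysis (the Z5 bridge couples midpoints C and D, so the two paths cannot be reduced to a simple series/parallel combination). Setting node B to ground and injecting 1 A at node A, the 3-node admittance system at A, C, D solves to V_A = Z_AB = 339.2 + j490.7 Ω = 596.6∠55.3° Ω.
Step 4 — Source phasor: V = 155∠-44.4° V = 110.7 - j108.4 V.
Step 5 — Current: I = V / Z = -0.04397 - j0.2561 A = 0.2598∠-99.7° A.
Step 6 — Complex power: S = V·I* = 22.9 + j33.13 VA.
Step 7 — Real power: P = Re(S) = 22.9 W.
Step 8 — Reactive power: Q = Im(S) = 33.13 VAR.
Step 9 — Apparent power: |S| = 40.27 VA.
Step 10 — Power factor: PF = P/|S| = 0.5686 (lagging).

(a) P = 22.9 W  (b) Q = 33.13 VAR  (c) S = 40.27 VA  (d) PF = 0.5686 (lagging)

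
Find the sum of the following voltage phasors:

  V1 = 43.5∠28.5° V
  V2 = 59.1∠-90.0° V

Step 1 — Convert each phasor to rectangular form:
  V1 = 43.5·(cos(28.5°) + j·sin(28.5°)) = 38.23 + j20.76 V
  V2 = 59.1·(cos(-90.0°) + j·sin(-90.0°)) = 0 - j59.1 V
Step 2 — Sum components: V_total = 38.23 - j38.34 V.
Step 3 — Convert to polar: |V_total| = 54.14 V, ∠V_total = -45.1°.

V_total = 54.14∠-45.1° V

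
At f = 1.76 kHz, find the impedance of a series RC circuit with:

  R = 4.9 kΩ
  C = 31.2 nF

Step 1 — Angular frequency: ω = 2π·f = 2π·1760 = 1.106e+04 rad/s.
Step 2 — Component impedances:
  R: Z = R = 4900 Ω
  C: Z = 1/(jωC) = -j/(ω·C) = 0 - j2898 Ω
Step 3 — Series combination: Z_total = R + C = 4900 - j2898 Ω = 5693∠-30.6° Ω.

Z = 4900 - j2898 Ω = 5693∠-30.6° Ω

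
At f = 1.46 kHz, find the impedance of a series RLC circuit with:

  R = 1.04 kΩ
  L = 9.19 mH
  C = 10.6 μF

Step 1 — Angular frequency: ω = 2π·f = 2π·1460 = 9173 rad/s.
Step 2 — Component impedances:
  R: Z = R = 1040 Ω
  L: Z = jωL = j·9173·0.00919 = 0 + j84.3 Ω
  C: Z = 1/(jωC) = -j/(ω·C) = 0 - j10.28 Ω
Step 3 — Series combination: Z_total = R + L + C = 1040 + j74.02 Ω = 1043∠4.1° Ω.

Z = 1040 + j74.02 Ω = 1043∠4.1° Ω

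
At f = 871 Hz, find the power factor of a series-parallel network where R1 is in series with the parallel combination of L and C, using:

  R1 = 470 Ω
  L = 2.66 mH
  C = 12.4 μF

Step 1 — Angular frequency: ω = 2π·f = 2π·871 = 5473 rad/s.
Step 2 — Component impedances:
  R1: Z = R = 470 Ω
  L: Z = jωL = j·5473·0.00266 = 0 + j14.56 Ω
  C: Z = 1/(jωC) = -j/(ω·C) = 0 - j14.74 Ω
Step 3 — Parallel branch: L || C = 1/(1/L + 1/C) = 0 + j1200 Ω.
Step 4 — Series with R1: Z_total = R1 + (L || C) = 470 + j1200 Ω = 1289∠68.6° Ω.
Step 5 — Power factor: PF = cos(φ) = Re(Z)/|Z| = 470/1288.8 = 0.3647.
Step 6 — Type: Im(Z) = 1200 ⇒ lagging (phase φ = 68.6°).

PF = 0.3647 (lagging, φ = 68.6°)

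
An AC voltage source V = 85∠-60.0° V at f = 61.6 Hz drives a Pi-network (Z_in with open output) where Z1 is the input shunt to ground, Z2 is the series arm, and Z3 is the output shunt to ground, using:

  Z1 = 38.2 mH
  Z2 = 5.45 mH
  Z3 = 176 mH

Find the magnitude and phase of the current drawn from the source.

Step 1 — Angular frequency: ω = 2π·f = 2π·61.6 = 387 rad/s.
Step 2 — Component impedances:
  Z1: Z = jωL = j·387·0.0382 = 0 + j14.79 Ω
  Z2: Z = jωL = j·387·0.00545 = 0 + j2.109 Ω
  Z3: Z = jωL = j·387·0.176 = 0 + j68.12 Ω
Step 3 — With open output, the series arm Z2 and the output shunt Z3 appear in series to ground: Z2 + Z3 = 0 + j70.23 Ω.
Step 4 — Parallel with input shunt Z1: Z_in = Z1 || (Z2 + Z3) = 0 + j12.21 Ω = 12.21∠90.0° Ω.
Step 5 — Source phasor: V = 85∠-60.0° V = 42.5 - j73.61 V.
Step 6 — Ohm's law: I = V / Z_total = (42.5 - j73.61) / (0 + j12.21) = -6.027 - j3.48 A.
Step 7 — Convert to polar: |I| = 6.959 A, ∠I = -150.0°.

I = 6.959∠-150.0° A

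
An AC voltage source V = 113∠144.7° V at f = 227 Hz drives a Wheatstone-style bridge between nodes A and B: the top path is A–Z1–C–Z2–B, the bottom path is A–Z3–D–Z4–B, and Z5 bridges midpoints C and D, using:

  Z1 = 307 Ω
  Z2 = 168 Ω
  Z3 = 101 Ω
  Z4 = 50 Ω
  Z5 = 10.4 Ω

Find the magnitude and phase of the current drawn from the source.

Step 1 — Angular frequency: ω = 2π·f = 2π·227 = 1426 rad/s.
Step 2 — Component impedances:
  Z1: Z = R = 307 Ω
  Z2: Z = R = 168 Ω
  Z3: Z = R = 101 Ω
  Z4: Z = R = 50 Ω
  Z5: Z = R = 10.4 Ω
Step 3 — Bridge requires nodal analysis (the Z5 bridge couples midpoints C and D, so the two paths cannot be reduced to a simple series/parallel combination). Setting node B to ground and injecting 1 A at node A, the 3-node admittance system at A, C, D solves to V_A = Z_AB = 114.5 Ω = 114.5∠0.0° Ω.
Step 4 — Source phasor: V = 113∠144.7° V = -92.22 + j65.3 V.
Step 5 — Ohm's law: I = V / Z_total = (-92.22 + j65.3) / (114.5) = -0.8052 + j0.5701 A.
Step 6 — Convert to polar: |I| = 0.9866 A, ∠I = 144.7°.

I = 0.9866∠144.7° A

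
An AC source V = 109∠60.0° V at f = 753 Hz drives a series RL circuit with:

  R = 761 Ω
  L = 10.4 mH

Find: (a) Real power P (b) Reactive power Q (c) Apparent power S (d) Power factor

Step 1 — Angular frequency: ω = 2π·f = 2π·753 = 4731 rad/s.
Step 2 — Component impedances:
  R: Z = R = 761 Ω
  L: Z = jωL = j·4731·0.0104 = 0 + j49.2 Ω
Step 3 — Series combination: Z_total = R + L = 761 + j49.2 Ω = 762.6∠3.7° Ω.
Step 4 — Source phasor: V = 109∠60.0° V = 54.5 + j94.4 V.
Step 5 — Current: I = V / Z = 0.07931 + j0.1189 A = 0.1429∠56.3° A.
Step 6 — Complex power: S = V·I* = 15.55 + j1.005 VA.
Step 7 — Real power: P = Re(S) = 15.55 W.
Step 8 — Reactive power: Q = Im(S) = 1.005 VAR.
Step 9 — Apparent power: |S| = 15.58 VA.
Step 10 — Power factor: PF = P/|S| = 0.9979 (lagging).

(a) P = 15.55 W  (b) Q = 1.005 VAR  (c) S = 15.58 VA  (d) PF = 0.9979 (lagging)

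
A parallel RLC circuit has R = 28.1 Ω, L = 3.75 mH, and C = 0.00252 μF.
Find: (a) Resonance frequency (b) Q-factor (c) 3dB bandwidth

Step 1 — Resonance: ω₀ = 1/√(LC) = 1/√(0.00375·2.52e-09) = 3.253e+05 rad/s.
Step 2 — f₀ = ω₀/(2π) = 5.177e+04 Hz.
Step 3 — Parallel Q: Q = R/(ω₀L) = 28.1/(3.253e+05·0.00375) = 0.02304.
Step 4 — Bandwidth: Δω = ω₀/Q = 1.412e+07 rad/s; BW = Δω/(2π) = 2.248e+06 Hz.

(a) f₀ = 5.177e+04 Hz  (b) Q = 0.02304  (c) BW = 2.248e+06 Hz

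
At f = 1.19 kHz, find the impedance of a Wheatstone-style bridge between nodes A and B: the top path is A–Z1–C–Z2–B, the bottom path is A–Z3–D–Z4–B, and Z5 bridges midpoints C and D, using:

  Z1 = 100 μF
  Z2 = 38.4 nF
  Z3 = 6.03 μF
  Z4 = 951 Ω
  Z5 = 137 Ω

Step 1 — Angular frequency: ω = 2π·f = 2π·1190 = 7477 rad/s.
Step 2 — Component impedances:
  Z1: Z = 1/(jωC) = -j/(ω·C) = 0 - j1.337 Ω
  Z2: Z = 1/(jωC) = -j/(ω·C) = 0 - j3483 Ω
  Z3: Z = 1/(jωC) = -j/(ω·C) = 0 - j22.18 Ω
  Z4: Z = R = 951 Ω
  Z5: Z = R = 137 Ω
Step 3 — Bridge requires nodal analysis (the Z5 bridge couples midpoints C and D, so the two paths cannot be reduced to a simple series/parallel combination). Setting node B to ground and injecting 1 A at node A, the 3-node admittance system at A, C, D solves to V_A = Z_AB = 877.7 - j260.5 Ω = 915.5∠-16.5° Ω.

Z = 877.7 - j260.5 Ω = 915.5∠-16.5° Ω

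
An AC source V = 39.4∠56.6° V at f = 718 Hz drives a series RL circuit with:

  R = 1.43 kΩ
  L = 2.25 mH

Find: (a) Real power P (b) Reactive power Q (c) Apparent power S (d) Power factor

Step 1 — Angular frequency: ω = 2π·f = 2π·718 = 4511 rad/s.
Step 2 — Component impedances:
  R: Z = R = 1430 Ω
  L: Z = jωL = j·4511·0.00225 = 0 + j10.15 Ω
Step 3 — Series combination: Z_total = R + L = 1430 + j10.15 Ω = 1430∠0.4° Ω.
Step 4 — Source phasor: V = 39.4∠56.6° V = 21.69 + j32.89 V.
Step 5 — Current: I = V / Z = 0.01533 + j0.02289 A = 0.02755∠56.2° A.
Step 6 — Complex power: S = V·I* = 1.086 + j0.007705 VA.
Step 7 — Real power: P = Re(S) = 1.086 W.
Step 8 — Reactive power: Q = Im(S) = 0.007705 VAR.
Step 9 — Apparent power: |S| = 1.086 VA.
Step 10 — Power factor: PF = P/|S| = 1 (lagging).

(a) P = 1.086 W  (b) Q = 0.007705 VAR  (c) S = 1.086 VA  (d) PF = 1 (lagging)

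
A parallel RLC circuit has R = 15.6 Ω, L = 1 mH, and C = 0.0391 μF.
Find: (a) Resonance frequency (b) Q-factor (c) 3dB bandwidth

Step 1 — Resonance: ω₀ = 1/√(LC) = 1/√(0.001·3.91e-08) = 1.599e+05 rad/s.
Step 2 — f₀ = ω₀/(2π) = 2.545e+04 Hz.
Step 3 — Parallel Q: Q = R/(ω₀L) = 15.6/(1.599e+05·0.001) = 0.09755.
Step 4 — Bandwidth: Δω = ω₀/Q = 1.639e+06 rad/s; BW = Δω/(2π) = 2.609e+05 Hz.

(a) f₀ = 2.545e+04 Hz  (b) Q = 0.09755  (c) BW = 2.609e+05 Hz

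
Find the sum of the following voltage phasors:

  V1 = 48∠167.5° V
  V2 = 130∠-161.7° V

Step 1 — Convert each phasor to rectangular form:
  V1 = 48·(cos(167.5°) + j·sin(167.5°)) = -46.86 + j10.39 V
  V2 = 130·(cos(-161.7°) + j·sin(-161.7°)) = -123.4 - j40.82 V
Step 2 — Sum components: V_total = -170.3 - j30.43 V.
Step 3 — Convert to polar: |V_total| = 173 V, ∠V_total = -169.9°.

V_total = 173∠-169.9° V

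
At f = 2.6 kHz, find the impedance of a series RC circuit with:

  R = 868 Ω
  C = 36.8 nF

Step 1 — Angular frequency: ω = 2π·f = 2π·2600 = 1.634e+04 rad/s.
Step 2 — Component impedances:
  R: Z = R = 868 Ω
  C: Z = 1/(jωC) = -j/(ω·C) = 0 - j1663 Ω
Step 3 — Series combination: Z_total = R + C = 868 - j1663 Ω = 1876∠-62.4° Ω.

Z = 868 - j1663 Ω = 1876∠-62.4° Ω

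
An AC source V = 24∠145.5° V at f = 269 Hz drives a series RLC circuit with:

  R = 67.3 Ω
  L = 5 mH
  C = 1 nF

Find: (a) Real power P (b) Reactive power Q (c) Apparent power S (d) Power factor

Step 1 — Angular frequency: ω = 2π·f = 2π·269 = 1690 rad/s.
Step 2 — Component impedances:
  R: Z = R = 67.3 Ω
  L: Z = jωL = j·1690·0.005 = 0 + j8.451 Ω
  C: Z = 1/(jωC) = -j/(ω·C) = 0 - j5.917e+05 Ω
Step 3 — Series combination: Z_total = R + L + C = 67.3 - j5.916e+05 Ω = 5.916e+05∠-90.0° Ω.
Step 4 — Source phasor: V = 24∠145.5° V = -19.78 + j13.59 V.
Step 5 — Current: I = V / Z = -2.298e-05 - j3.343e-05 A = 4.056e-05∠-124.5° A.
Step 6 — Complex power: S = V·I* = 1.107e-07 - j0.0009736 VA.
Step 7 — Real power: P = Re(S) = 1.107e-07 W.
Step 8 — Reactive power: Q = Im(S) = -0.0009736 VAR.
Step 9 — Apparent power: |S| = 0.0009736 VA.
Step 10 — Power factor: PF = P/|S| = 0.0001138 (leading).

(a) P = 1.107e-07 W  (b) Q = -0.0009736 VAR  (c) S = 0.0009736 VA  (d) PF = 0.0001138 (leading)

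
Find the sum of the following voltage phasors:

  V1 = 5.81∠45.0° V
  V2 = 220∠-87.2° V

Step 1 — Convert each phasor to rectangular form:
  V1 = 5.81·(cos(45.0°) + j·sin(45.0°)) = 4.108 + j4.108 V
  V2 = 220·(cos(-87.2°) + j·sin(-87.2°)) = 10.75 - j219.7 V
Step 2 — Sum components: V_total = 14.86 - j215.6 V.
Step 3 — Convert to polar: |V_total| = 216.1 V, ∠V_total = -86.1°.

V_total = 216.1∠-86.1° V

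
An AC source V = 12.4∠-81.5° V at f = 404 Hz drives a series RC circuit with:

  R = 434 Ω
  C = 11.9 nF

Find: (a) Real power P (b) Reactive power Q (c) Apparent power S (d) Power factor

Step 1 — Angular frequency: ω = 2π·f = 2π·404 = 2538 rad/s.
Step 2 — Component impedances:
  R: Z = R = 434 Ω
  C: Z = 1/(jωC) = -j/(ω·C) = 0 - j3.31e+04 Ω
Step 3 — Series combination: Z_total = R + C = 434 - j3.31e+04 Ω = 3.311e+04∠-89.2° Ω.
Step 4 — Source phasor: V = 12.4∠-81.5° V = 1.833 - j12.26 V.
Step 5 — Current: I = V / Z = 0.0003711 + j5.05e-05 A = 0.0003745∠7.7° A.
Step 6 — Complex power: S = V·I* = 6.088e-05 - j0.004644 VA.
Step 7 — Real power: P = Re(S) = 6.088e-05 W.
Step 8 — Reactive power: Q = Im(S) = -0.004644 VAR.
Step 9 — Apparent power: |S| = 0.004644 VA.
Step 10 — Power factor: PF = P/|S| = 0.01311 (leading).

(a) P = 6.088e-05 W  (b) Q = -0.004644 VAR  (c) S = 0.004644 VA  (d) PF = 0.01311 (leading)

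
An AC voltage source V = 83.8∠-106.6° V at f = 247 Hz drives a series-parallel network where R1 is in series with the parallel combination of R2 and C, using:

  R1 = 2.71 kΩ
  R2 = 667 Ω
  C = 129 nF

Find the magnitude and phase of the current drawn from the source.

Step 1 — Angular frequency: ω = 2π·f = 2π·247 = 1552 rad/s.
Step 2 — Component impedances:
  R1: Z = R = 2710 Ω
  R2: Z = R = 667 Ω
  C: Z = 1/(jωC) = -j/(ω·C) = 0 - j4995 Ω
Step 3 — Parallel branch: R2 || C = 1/(1/R2 + 1/C) = 655.3 - j87.51 Ω.
Step 4 — Series with R1: Z_total = R1 + (R2 || C) = 3365 - j87.51 Ω = 3366∠-1.5° Ω.
Step 5 — Source phasor: V = 83.8∠-106.6° V = -23.94 - j80.31 V.
Step 6 — Ohm's law: I = V / Z_total = (-23.94 - j80.31) / (3365 - j87.51) = -0.006489 - j0.02403 A.
Step 7 — Convert to polar: |I| = 0.02489 A, ∠I = -105.1°.

I = 0.02489∠-105.1° A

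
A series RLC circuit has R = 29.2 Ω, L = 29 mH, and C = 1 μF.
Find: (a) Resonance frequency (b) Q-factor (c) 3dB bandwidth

Step 1 — Resonance condition Im(Z)=0 gives ω₀ = 1/√(LC).
Step 2 — ω₀ = 1/√(0.029·1e-06) = 5872 rad/s.
Step 3 — f₀ = ω₀/(2π) = 934.6 Hz.
Step 4 — Series Q: Q = ω₀L/R = 5872·0.029/29.2 = 5.832.
Step 5 — 3dB bandwidth: Δω = ω₀/Q = 1007 rad/s; BW = Δω/(2π) = 160.3 Hz.

(a) f₀ = 934.6 Hz  (b) Q = 5.832  (c) BW = 160.3 Hz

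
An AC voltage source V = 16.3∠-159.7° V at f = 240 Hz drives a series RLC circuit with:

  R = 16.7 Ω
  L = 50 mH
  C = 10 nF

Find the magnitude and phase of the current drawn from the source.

Step 1 — Angular frequency: ω = 2π·f = 2π·240 = 1508 rad/s.
Step 2 — Component impedances:
  R: Z = R = 16.7 Ω
  L: Z = jωL = j·1508·0.05 = 0 + j75.4 Ω
  C: Z = 1/(jωC) = -j/(ω·C) = 0 - j6.631e+04 Ω
Step 3 — Series combination: Z_total = R + L + C = 16.7 - j6.624e+04 Ω = 6.624e+04∠-90.0° Ω.
Step 4 — Source phasor: V = 16.3∠-159.7° V = -15.29 - j5.655 V.
Step 5 — Ohm's law: I = V / Z_total = (-15.29 - j5.655) / (16.7 - j6.624e+04) = 8.532e-05 - j0.0002308 A.
Step 6 — Convert to polar: |I| = 0.0002461 A, ∠I = -69.7°.

I = 0.0002461∠-69.7° A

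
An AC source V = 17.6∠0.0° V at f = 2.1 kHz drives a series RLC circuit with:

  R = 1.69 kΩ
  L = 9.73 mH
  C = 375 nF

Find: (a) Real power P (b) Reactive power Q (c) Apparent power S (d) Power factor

Step 1 — Angular frequency: ω = 2π·f = 2π·2100 = 1.319e+04 rad/s.
Step 2 — Component impedances:
  R: Z = R = 1690 Ω
  L: Z = jωL = j·1.319e+04·0.00973 = 0 + j128.4 Ω
  C: Z = 1/(jωC) = -j/(ω·C) = 0 - j202.1 Ω
Step 3 — Series combination: Z_total = R + L + C = 1690 - j73.72 Ω = 1692∠-2.5° Ω.
Step 4 — Source phasor: V = 17.6∠0.0° V = 17.6 V.
Step 5 — Current: I = V / Z = 0.01039 + j0.0004534 A = 0.0104∠2.5° A.
Step 6 — Complex power: S = V·I* = 0.1829 - j0.00798 VA.
Step 7 — Real power: P = Re(S) = 0.1829 W.
Step 8 — Reactive power: Q = Im(S) = -0.00798 VAR.
Step 9 — Apparent power: |S| = 0.1831 VA.
Step 10 — Power factor: PF = P/|S| = 0.9991 (leading).

(a) P = 0.1829 W  (b) Q = -0.00798 VAR  (c) S = 0.1831 VA  (d) PF = 0.9991 (leading)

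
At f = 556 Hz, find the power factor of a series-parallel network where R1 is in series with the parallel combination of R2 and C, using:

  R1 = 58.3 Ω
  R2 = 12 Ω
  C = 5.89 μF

Step 1 — Angular frequency: ω = 2π·f = 2π·556 = 3493 rad/s.
Step 2 — Component impedances:
  R1: Z = R = 58.3 Ω
  R2: Z = R = 12 Ω
  C: Z = 1/(jωC) = -j/(ω·C) = 0 - j48.6 Ω
Step 3 — Parallel branch: R2 || C = 1/(1/R2 + 1/C) = 11.31 - j2.793 Ω.
Step 4 — Series with R1: Z_total = R1 + (R2 || C) = 69.61 - j2.793 Ω = 69.67∠-2.3° Ω.
Step 5 — Power factor: PF = cos(φ) = Re(Z)/|Z| = 69.61/69.666 = 0.9992.
Step 6 — Type: Im(Z) = -2.793 ⇒ leading (phase φ = -2.3°).

PF = 0.9992 (leading, φ = -2.3°)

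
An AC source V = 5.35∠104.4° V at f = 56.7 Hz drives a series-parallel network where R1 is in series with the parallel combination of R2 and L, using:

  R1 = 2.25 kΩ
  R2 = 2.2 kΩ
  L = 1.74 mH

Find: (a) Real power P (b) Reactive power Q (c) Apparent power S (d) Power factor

Step 1 — Angular frequency: ω = 2π·f = 2π·56.7 = 356.3 rad/s.
Step 2 — Component impedances:
  R1: Z = R = 2250 Ω
  R2: Z = R = 2200 Ω
  L: Z = jωL = j·356.3·0.00174 = 0 + j0.6199 Ω
Step 3 — Parallel branch: R2 || L = 1/(1/R2 + 1/L) = 0.0001747 + j0.6199 Ω.
Step 4 — Series with R1: Z_total = R1 + (R2 || L) = 2250 + j0.6199 Ω = 2250∠0.0° Ω.
Step 5 — Source phasor: V = 5.35∠104.4° V = -1.33 + j5.182 V.
Step 6 — Current: I = V / Z = -0.0005907 + j0.002303 A = 0.002378∠104.4° A.
Step 7 — Complex power: S = V·I* = 0.01272 + j3.505e-06 VA.
Step 8 — Real power: P = Re(S) = 0.01272 W.
Step 9 — Reactive power: Q = Im(S) = 3.505e-06 VAR.
Step 10 — Apparent power: |S| = 0.01272 VA.
Step 11 — Power factor: PF = P/|S| = 1 (lagging).

(a) P = 0.01272 W  (b) Q = 3.505e-06 VAR  (c) S = 0.01272 VA  (d) PF = 1 (lagging)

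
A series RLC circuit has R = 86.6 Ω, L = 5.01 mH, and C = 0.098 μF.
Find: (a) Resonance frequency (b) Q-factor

Step 1 — Resonance condition Im(Z)=0 gives ω₀ = 1/√(LC).
Step 2 — ω₀ = 1/√(0.00501·9.8e-08) = 4.513e+04 rad/s.
Step 3 — f₀ = ω₀/(2π) = 7183 Hz.
Step 4 — Series Q: Q = ω₀L/R = 4.513e+04·0.00501/86.6 = 2.611.

(a) f₀ = 7183 Hz  (b) Q = 2.611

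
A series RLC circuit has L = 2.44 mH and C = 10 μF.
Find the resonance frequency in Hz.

Step 1 — Resonance condition Im(Z)=0 gives ω₀ = 1/√(LC).
Step 2 — ω₀ = 1/√(0.00244·1e-05) = 6402 rad/s.
Step 3 — f₀ = ω₀/(2π) = 1019 Hz.

f₀ = 1019 Hz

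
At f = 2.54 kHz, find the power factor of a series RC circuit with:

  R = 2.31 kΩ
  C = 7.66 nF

Step 1 — Angular frequency: ω = 2π·f = 2π·2540 = 1.596e+04 rad/s.
Step 2 — Component impedances:
  R: Z = R = 2310 Ω
  C: Z = 1/(jωC) = -j/(ω·C) = 0 - j8180 Ω
Step 3 — Series combination: Z_total = R + C = 2310 - j8180 Ω = 8500∠-74.2° Ω.
Step 4 — Power factor: PF = cos(φ) = Re(Z)/|Z| = 2310/8500 = 0.2718.
Step 5 — Type: Im(Z) = -8180 ⇒ leading (phase φ = -74.2°).

PF = 0.2718 (leading, φ = -74.2°)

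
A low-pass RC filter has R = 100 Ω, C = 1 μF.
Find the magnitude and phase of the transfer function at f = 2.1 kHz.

Step 1 — Angular frequency: ω = 2π·2100 = 1.319e+04 rad/s.
Step 2 — Transfer function: H(jω) = 1/(1 + jωRC).
Step 3 — Denominator: 1 + jωRC = 1 + j·1.319e+04·100·1e-06 = 1 + j1.319.
Step 4 — H = 0.3648 - j0.4814.
Step 5 — Magnitude: |H| = 0.604 (-4.4 dB); phase: φ = -52.8°.

|H| = 0.604 (-4.4 dB), φ = -52.8°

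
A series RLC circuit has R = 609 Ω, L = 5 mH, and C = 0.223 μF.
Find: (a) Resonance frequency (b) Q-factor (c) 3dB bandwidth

Step 1 — Resonance condition Im(Z)=0 gives ω₀ = 1/√(LC).
Step 2 — ω₀ = 1/√(0.005·2.23e-07) = 2.995e+04 rad/s.
Step 3 — f₀ = ω₀/(2π) = 4766 Hz.
Step 4 — Series Q: Q = ω₀L/R = 2.995e+04·0.005/609 = 0.2459.
Step 5 — 3dB bandwidth: Δω = ω₀/Q = 1.218e+05 rad/s; BW = Δω/(2π) = 1.939e+04 Hz.

(a) f₀ = 4766 Hz  (b) Q = 0.2459  (c) BW = 1.939e+04 Hz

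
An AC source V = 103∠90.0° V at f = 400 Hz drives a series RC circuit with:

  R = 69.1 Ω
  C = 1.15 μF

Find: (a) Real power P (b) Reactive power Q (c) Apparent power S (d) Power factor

Step 1 — Angular frequency: ω = 2π·f = 2π·400 = 2513 rad/s.
Step 2 — Component impedances:
  R: Z = R = 69.1 Ω
  C: Z = 1/(jωC) = -j/(ω·C) = 0 - j346 Ω
Step 3 — Series combination: Z_total = R + C = 69.1 - j346 Ω = 352.8∠-78.7° Ω.
Step 4 — Source phasor: V = 103∠90.0° V = 0 + j103 V.
Step 5 — Current: I = V / Z = -0.2863 + j0.05717 A = 0.2919∠168.7° A.
Step 6 — Complex power: S = V·I* = 5.889 - j29.49 VA.
Step 7 — Real power: P = Re(S) = 5.889 W.
Step 8 — Reactive power: Q = Im(S) = -29.49 VAR.
Step 9 — Apparent power: |S| = 30.07 VA.
Step 10 — Power factor: PF = P/|S| = 0.1958 (leading).

(a) P = 5.889 W  (b) Q = -29.49 VAR  (c) S = 30.07 VA  (d) PF = 0.1958 (leading)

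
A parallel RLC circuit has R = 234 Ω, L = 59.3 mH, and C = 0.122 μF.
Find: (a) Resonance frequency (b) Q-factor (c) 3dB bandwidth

Step 1 — Resonance: ω₀ = 1/√(LC) = 1/√(0.0593·1.22e-07) = 1.176e+04 rad/s.
Step 2 — f₀ = ω₀/(2π) = 1871 Hz.
Step 3 — Parallel Q: Q = R/(ω₀L) = 234/(1.176e+04·0.0593) = 0.3356.
Step 4 — Bandwidth: Δω = ω₀/Q = 3.503e+04 rad/s; BW = Δω/(2π) = 5575 Hz.

(a) f₀ = 1871 Hz  (b) Q = 0.3356  (c) BW = 5575 Hz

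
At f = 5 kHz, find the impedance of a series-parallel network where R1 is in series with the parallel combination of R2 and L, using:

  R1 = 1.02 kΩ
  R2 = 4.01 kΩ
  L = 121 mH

Step 1 — Angular frequency: ω = 2π·f = 2π·5000 = 3.142e+04 rad/s.
Step 2 — Component impedances:
  R1: Z = R = 1020 Ω
  R2: Z = R = 4010 Ω
  L: Z = jωL = j·3.142e+04·0.121 = 0 + j3801 Ω
Step 3 — Parallel branch: R2 || L = 1/(1/R2 + 1/L) = 1898 + j2002 Ω.
Step 4 — Series with R1: Z_total = R1 + (R2 || L) = 2918 + j2002 Ω = 3539∠34.5° Ω.

Z = 2918 + j2002 Ω = 3539∠34.5° Ω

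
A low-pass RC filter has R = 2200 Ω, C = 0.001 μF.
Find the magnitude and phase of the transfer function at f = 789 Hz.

Step 1 — Angular frequency: ω = 2π·789 = 4957 rad/s.
Step 2 — Transfer function: H(jω) = 1/(1 + jωRC).
Step 3 — Denominator: 1 + jωRC = 1 + j·4957·2200·1e-09 = 1 + j0.01091.
Step 4 — H = 0.9999 - j0.01091.
Step 5 — Magnitude: |H| = 0.9999 (-0.0 dB); phase: φ = -0.6°.

|H| = 0.9999 (-0.0 dB), φ = -0.6°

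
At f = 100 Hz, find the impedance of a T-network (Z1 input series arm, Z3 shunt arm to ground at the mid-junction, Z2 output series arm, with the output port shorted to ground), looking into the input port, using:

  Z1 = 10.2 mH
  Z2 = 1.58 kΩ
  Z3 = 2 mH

Step 1 — Angular frequency: ω = 2π·f = 2π·100 = 628.3 rad/s.
Step 2 — Component impedances:
  Z1: Z = jωL = j·628.3·0.0102 = 0 + j6.409 Ω
  Z2: Z = R = 1580 Ω
  Z3: Z = jωL = j·628.3·0.002 = 0 + j1.257 Ω
Step 3 — With the output port shorted to ground, the output series arm Z2 runs from the junction to ground; the shunt arm Z3 also runs from the junction to ground. They appear in parallel: Z3 || Z2 = 0.0009995 + j1.257 Ω.
Step 4 — Series with input arm Z1: Z_in = Z1 + (Z3 || Z2) = 0.0009995 + j7.665 Ω = 7.665∠90.0° Ω.

Z = 0.0009995 + j7.665 Ω = 7.665∠90.0° Ω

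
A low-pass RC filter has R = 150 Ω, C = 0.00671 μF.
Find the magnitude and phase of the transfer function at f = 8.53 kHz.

Step 1 — Angular frequency: ω = 2π·8530 = 5.36e+04 rad/s.
Step 2 — Transfer function: H(jω) = 1/(1 + jωRC).
Step 3 — Denominator: 1 + jωRC = 1 + j·5.36e+04·150·6.71e-09 = 1 + j0.05394.
Step 4 — H = 0.9971 - j0.05379.
Step 5 — Magnitude: |H| = 0.9985 (-0.0 dB); phase: φ = -3.1°.

|H| = 0.9985 (-0.0 dB), φ = -3.1°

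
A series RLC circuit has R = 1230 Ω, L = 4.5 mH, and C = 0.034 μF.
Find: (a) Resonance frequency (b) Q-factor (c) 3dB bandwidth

Step 1 — Resonance: ω₀ = 1/√(LC) = 1/√(0.0045·3.4e-08) = 8.085e+04 rad/s.
Step 2 — f₀ = ω₀/(2π) = 1.287e+04 Hz.
Step 3 — Series Q: Q = ω₀L/R = 8.085e+04·0.0045/1230 = 0.2958.
Step 4 — Bandwidth: Δω = ω₀/Q = 2.733e+05 rad/s; BW = Δω/(2π) = 4.35e+04 Hz.

(a) f₀ = 1.287e+04 Hz  (b) Q = 0.2958  (c) BW = 4.35e+04 Hz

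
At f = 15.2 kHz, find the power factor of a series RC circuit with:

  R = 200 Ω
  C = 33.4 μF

Step 1 — Angular frequency: ω = 2π·f = 2π·1.52e+04 = 9.55e+04 rad/s.
Step 2 — Component impedances:
  R: Z = R = 200 Ω
  C: Z = 1/(jωC) = -j/(ω·C) = 0 - j0.3135 Ω
Step 3 — Series combination: Z_total = R + C = 200 - j0.3135 Ω = 200∠-0.1° Ω.
Step 4 — Power factor: PF = cos(φ) = Re(Z)/|Z| = 200/200 = 1.
Step 5 — Type: Im(Z) = -0.3135 ⇒ leading (phase φ = -0.1°).

PF = 1 (leading, φ = -0.1°)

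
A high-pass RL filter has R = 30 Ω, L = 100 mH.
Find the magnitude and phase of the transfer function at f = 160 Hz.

Step 1 — Angular frequency: ω = 2π·160 = 1005 rad/s.
Step 2 — Transfer function: H(jω) = jωL/(R + jωL).
Step 3 — Numerator jωL = j·100.5; denominator R + jωL = 30 + j100.5.
Step 4 — H = 0.9182 + j0.274.
Step 5 — Magnitude: |H| = 0.9582 (-0.4 dB); phase: φ = 16.6°.

|H| = 0.9582 (-0.4 dB), φ = 16.6°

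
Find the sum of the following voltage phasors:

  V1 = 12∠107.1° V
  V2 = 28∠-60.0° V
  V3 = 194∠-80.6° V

Step 1 — Convert each phasor to rectangular form:
  V1 = 12·(cos(107.1°) + j·sin(107.1°)) = -3.528 + j11.47 V
  V2 = 28·(cos(-60.0°) + j·sin(-60.0°)) = 14 - j24.25 V
  V3 = 194·(cos(-80.6°) + j·sin(-80.6°)) = 31.69 - j191.4 V
Step 2 — Sum components: V_total = 42.16 - j204.2 V.
Step 3 — Convert to polar: |V_total| = 208.5 V, ∠V_total = -78.3°.

V_total = 208.5∠-78.3° V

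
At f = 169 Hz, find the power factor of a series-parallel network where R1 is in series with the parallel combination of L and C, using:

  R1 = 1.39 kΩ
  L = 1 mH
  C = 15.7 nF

Step 1 — Angular frequency: ω = 2π·f = 2π·169 = 1062 rad/s.
Step 2 — Component impedances:
  R1: Z = R = 1390 Ω
  L: Z = jωL = j·1062·0.001 = 0 + j1.062 Ω
  C: Z = 1/(jωC) = -j/(ω·C) = 0 - j5.998e+04 Ω
Step 3 — Parallel branch: L || C = 1/(1/L + 1/C) = 0 + j1.062 Ω.
Step 4 — Series with R1: Z_total = R1 + (L || C) = 1390 + j1.062 Ω = 1390∠0.0° Ω.
Step 5 — Power factor: PF = cos(φ) = Re(Z)/|Z| = 1390/1390 = 1.
Step 6 — Type: Im(Z) = 1.062 ⇒ lagging (phase φ = 0.0°).

PF = 1 (lagging, φ = 0.0°)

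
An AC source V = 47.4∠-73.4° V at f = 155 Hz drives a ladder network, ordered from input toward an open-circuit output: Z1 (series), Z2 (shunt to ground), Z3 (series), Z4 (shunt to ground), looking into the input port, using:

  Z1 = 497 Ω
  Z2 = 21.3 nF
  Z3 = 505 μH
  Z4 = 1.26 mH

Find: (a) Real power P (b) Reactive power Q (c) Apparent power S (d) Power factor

Step 1 — Angular frequency: ω = 2π·f = 2π·155 = 973.9 rad/s.
Step 2 — Component impedances:
  Z1: Z = R = 497 Ω
  Z2: Z = 1/(jωC) = -j/(ω·C) = 0 - j4.821e+04 Ω
  Z3: Z = jωL = j·973.9·0.000505 = 0 + j0.4918 Ω
  Z4: Z = jωL = j·973.9·0.00126 = 0 + j1.227 Ω
Step 3 — Ladder network (open output): work backward from the far end, alternating series and parallel combinations. Z_in = 497 + j1.719 Ω = 497∠0.2° Ω.
Step 4 — Source phasor: V = 47.4∠-73.4° V = 13.54 - j45.42 V.
Step 5 — Current: I = V / Z = 0.02693 - j0.09149 A = 0.09537∠-73.6° A.
Step 6 — Complex power: S = V·I* = 4.521 + j0.01564 VA.
Step 7 — Real power: P = Re(S) = 4.521 W.
Step 8 — Reactive power: Q = Im(S) = 0.01564 VAR.
Step 9 — Apparent power: |S| = 4.521 VA.
Step 10 — Power factor: PF = P/|S| = 1 (lagging).

(a) P = 4.521 W  (b) Q = 0.01564 VAR  (c) S = 4.521 VA  (d) PF = 1 (lagging)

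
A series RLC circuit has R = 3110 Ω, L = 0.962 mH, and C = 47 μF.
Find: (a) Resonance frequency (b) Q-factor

Step 1 — Resonance condition Im(Z)=0 gives ω₀ = 1/√(LC).
Step 2 — ω₀ = 1/√(0.000962·4.7e-05) = 4703 rad/s.
Step 3 — f₀ = ω₀/(2π) = 748.5 Hz.
Step 4 — Series Q: Q = ω₀L/R = 4703·0.000962/3110 = 0.001455.

(a) f₀ = 748.5 Hz  (b) Q = 0.001455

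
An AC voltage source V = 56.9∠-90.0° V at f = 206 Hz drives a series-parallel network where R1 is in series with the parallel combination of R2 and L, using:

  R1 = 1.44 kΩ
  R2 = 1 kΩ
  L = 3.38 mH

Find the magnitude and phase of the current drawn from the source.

Step 1 — Angular frequency: ω = 2π·f = 2π·206 = 1294 rad/s.
Step 2 — Component impedances:
  R1: Z = R = 1440 Ω
  R2: Z = R = 1000 Ω
  L: Z = jωL = j·1294·0.00338 = 0 + j4.375 Ω
Step 3 — Parallel branch: R2 || L = 1/(1/R2 + 1/L) = 0.01914 + j4.375 Ω.
Step 4 — Series with R1: Z_total = R1 + (R2 || L) = 1440 + j4.375 Ω = 1440∠0.2° Ω.
Step 5 — Source phasor: V = 56.9∠-90.0° V = 0 - j56.9 V.
Step 6 — Ohm's law: I = V / Z_total = (0 - j56.9) / (1440 + j4.375) = -0.00012 - j0.03951 A.
Step 7 — Convert to polar: |I| = 0.03951 A, ∠I = -90.2°.

I = 0.03951∠-90.2° A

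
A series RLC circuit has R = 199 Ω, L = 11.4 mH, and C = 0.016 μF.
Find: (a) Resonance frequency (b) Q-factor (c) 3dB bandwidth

Step 1 — Resonance condition Im(Z)=0 gives ω₀ = 1/√(LC).
Step 2 — ω₀ = 1/√(0.0114·1.6e-08) = 7.404e+04 rad/s.
Step 3 — f₀ = ω₀/(2π) = 1.178e+04 Hz.
Step 4 — Series Q: Q = ω₀L/R = 7.404e+04·0.0114/199 = 4.242.
Step 5 — 3dB bandwidth: Δω = ω₀/Q = 1.746e+04 rad/s; BW = Δω/(2π) = 2778 Hz.

(a) f₀ = 1.178e+04 Hz  (b) Q = 4.242  (c) BW = 2778 Hz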